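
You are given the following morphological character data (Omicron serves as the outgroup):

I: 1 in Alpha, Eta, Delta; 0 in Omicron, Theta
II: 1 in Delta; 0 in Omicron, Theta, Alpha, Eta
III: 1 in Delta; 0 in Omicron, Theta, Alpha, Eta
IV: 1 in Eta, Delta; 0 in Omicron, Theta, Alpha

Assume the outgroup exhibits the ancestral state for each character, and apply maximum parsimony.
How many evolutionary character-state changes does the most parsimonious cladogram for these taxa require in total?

The outgroup has state '0' for every character, so '1' is the derived state throughout.
Only Alpha, Delta, and Eta show the derived state '1' for I, supporting them as a clade.
II: derived state '1' in Delta only — an autapomorphy, so it tells us nothing about relationships among taxa.
III: derived state '1' in Delta only — an autapomorphy, so it tells us nothing about relationships among taxa.
IV: derived state '1' in Delta and Eta only — synapomorphy for {Delta, Eta}.
Most parsimonious ingroup topology: (Theta,(Alpha,(Eta,Delta))).
Changes per character on this tree: I: 1; II: 1; III: 1; IV: 1.
Total = 4.

4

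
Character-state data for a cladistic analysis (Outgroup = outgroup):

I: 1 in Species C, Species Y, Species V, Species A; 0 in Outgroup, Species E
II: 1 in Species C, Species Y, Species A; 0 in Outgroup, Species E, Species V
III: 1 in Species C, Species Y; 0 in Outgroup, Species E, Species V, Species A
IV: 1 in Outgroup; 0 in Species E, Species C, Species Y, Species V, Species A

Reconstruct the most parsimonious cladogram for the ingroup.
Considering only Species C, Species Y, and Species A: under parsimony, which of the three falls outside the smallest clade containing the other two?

Character polarity is set by the outgroup: the derived state is whichever differs from the outgroup's state, so for IV the derived state is '0', and for the remaining characters it is '1'.
I (derived state '1') is shared by Species A, Species C, Species V, and Species Y — a synapomorphy uniting that clade.
Only Species A, Species C, and Species Y show the derived state '1' for II, supporting them as a clade.
Only Species C and Species Y show the derived state '1' for III, supporting them as a clade.
All ingroup taxa share the derived state '0' for IV; it defines the ingroup but does not resolve relationships within it.
Most parsimonious ingroup topology: (Species E,(((Species C,Species Y),Species A),Species V)).
Species Y and Species C share a more recent common ancestor with each other than either does with Species A, so Species A is the least closely related of the three.

Species A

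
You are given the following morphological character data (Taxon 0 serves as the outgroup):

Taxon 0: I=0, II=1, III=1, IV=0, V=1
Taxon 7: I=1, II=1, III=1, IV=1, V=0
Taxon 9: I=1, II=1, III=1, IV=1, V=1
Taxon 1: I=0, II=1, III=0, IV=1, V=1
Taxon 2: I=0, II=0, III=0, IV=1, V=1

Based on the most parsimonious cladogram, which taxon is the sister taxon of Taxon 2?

Character polarity is set by the outgroup: the derived state is whichever differs from the outgroup's state, so for II, III, V the derived state is '0', and for the remaining characters it is '1'.
I: derived state '1' in Taxon 7 and Taxon 9 only — synapomorphy for {Taxon 7, Taxon 9}.
II: derived state '0' in Taxon 2 only — an autapomorphy, so it tells us nothing about relationships among taxa.
III (derived state '0') is shared by Taxon 1 and Taxon 2 — a synapomorphy uniting that clade.
IV (derived state '1') is shared by all ingroup taxa — unites the whole ingroup.
V (derived state '0') is unique to Taxon 7 (autapomorphy; uninformative for grouping).
Most parsimonious ingroup topology: ((Taxon 7,Taxon 9),(Taxon 1,Taxon 2)).
Taxon 2 and Taxon 1 form a cherry on this tree, so they are sister taxa.

Taxon 1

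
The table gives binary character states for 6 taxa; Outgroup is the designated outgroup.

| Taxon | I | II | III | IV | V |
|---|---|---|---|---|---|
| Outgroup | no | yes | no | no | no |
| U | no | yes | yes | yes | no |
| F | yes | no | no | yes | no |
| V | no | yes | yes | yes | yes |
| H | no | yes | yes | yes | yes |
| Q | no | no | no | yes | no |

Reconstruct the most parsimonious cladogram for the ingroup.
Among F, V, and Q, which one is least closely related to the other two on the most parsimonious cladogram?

V

Character polarity is set by the outgroup: the derived state is whichever differs from the outgroup's state, so for II the derived state is 'no', and for the remaining characters it is 'yes'.
I (derived state 'yes') is unique to F (autapomorphy; uninformative for grouping).
Only F and Q show the derived state 'no' for II, supporting them as a clade.
III (derived state 'yes') is shared by H, U, and V — a synapomorphy uniting that clade.
IV (derived state 'yes') is shared by all ingroup taxa — unites the whole ingroup.
Only H and V show the derived state 'yes' for V, supporting them as a clade.
Most parsimonious ingroup topology: ((U,(V,H)),(F,Q)).
Q and F share a more recent common ancestor with each other than either does with V, so V is the least closely related of the three.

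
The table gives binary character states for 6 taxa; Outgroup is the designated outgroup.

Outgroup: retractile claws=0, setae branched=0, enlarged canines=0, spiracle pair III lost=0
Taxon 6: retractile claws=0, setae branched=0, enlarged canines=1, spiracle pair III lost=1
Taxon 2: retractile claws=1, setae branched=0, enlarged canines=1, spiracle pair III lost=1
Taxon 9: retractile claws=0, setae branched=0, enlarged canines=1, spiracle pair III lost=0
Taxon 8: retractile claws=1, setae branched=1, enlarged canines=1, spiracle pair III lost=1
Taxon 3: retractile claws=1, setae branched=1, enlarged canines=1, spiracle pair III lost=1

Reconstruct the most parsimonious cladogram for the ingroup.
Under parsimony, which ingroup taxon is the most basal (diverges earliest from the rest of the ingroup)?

The outgroup has state '0' for every character, so '1' is the derived state throughout.
retractile claws (derived state '1') is shared by Taxon 2, Taxon 3, and Taxon 8 — a synapomorphy uniting that clade.
setae branched: derived state '1' in Taxon 3 and Taxon 8 only — synapomorphy for {Taxon 3, Taxon 8}.
enlarged canines (derived state '1') is shared by all ingroup taxa — unites the whole ingroup.
spiracle pair III lost (derived state '1') is shared by Taxon 2, Taxon 3, Taxon 6, and Taxon 8 — a synapomorphy uniting that clade.
Most parsimonious ingroup topology: ((Taxon 6,(Taxon 2,(Taxon 8,Taxon 3))),Taxon 9).
Taxon 9 is sister to the clade containing all other ingroup taxa, so it is the earliest-diverging (most basal) ingroup lineage.

Taxon 9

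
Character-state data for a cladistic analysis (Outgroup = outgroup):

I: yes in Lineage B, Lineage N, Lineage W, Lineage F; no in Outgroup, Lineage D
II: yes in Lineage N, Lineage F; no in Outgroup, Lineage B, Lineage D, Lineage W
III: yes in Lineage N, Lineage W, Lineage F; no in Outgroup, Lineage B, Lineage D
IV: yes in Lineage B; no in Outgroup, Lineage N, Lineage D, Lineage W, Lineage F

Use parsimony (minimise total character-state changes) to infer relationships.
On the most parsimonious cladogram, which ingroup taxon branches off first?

Lineage D

The outgroup has state 'no' for every character, so 'yes' is the derived state throughout.
I (derived state 'yes') is shared by Lineage B, Lineage F, Lineage N, and Lineage W — a synapomorphy uniting that clade.
II: derived state 'yes' in Lineage F and Lineage N only — synapomorphy for {Lineage F, Lineage N}.
III: derived state 'yes' in Lineage F, Lineage N, and Lineage W only — synapomorphy for {Lineage F, Lineage N, Lineage W}.
IV (derived state 'yes') is unique to Lineage B (autapomorphy; uninformative for grouping).
Most parsimonious ingroup topology: ((Lineage B,((Lineage N,Lineage F),Lineage W)),Lineage D).
Lineage D is sister to the clade containing all other ingroup taxa, so it is the earliest-diverging (most basal) ingroup lineage.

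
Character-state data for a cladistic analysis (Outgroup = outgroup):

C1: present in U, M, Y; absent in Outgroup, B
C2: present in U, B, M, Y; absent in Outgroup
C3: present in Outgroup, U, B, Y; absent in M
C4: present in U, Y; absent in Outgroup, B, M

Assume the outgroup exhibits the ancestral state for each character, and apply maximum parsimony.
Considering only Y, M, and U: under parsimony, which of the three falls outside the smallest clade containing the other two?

Character polarity is set by the outgroup: the derived state is whichever differs from the outgroup's state, so for C3 the derived state is 'absent', and for the remaining characters it is 'present'.
C1 (derived state 'present') is shared by M, U, and Y — a synapomorphy uniting that clade.
All ingroup taxa share the derived state 'present' for C2; it defines the ingroup but does not resolve relationships within it.
C3 (derived state 'absent') is unique to M (autapomorphy; uninformative for grouping).
Only U and Y show the derived state 'present' for C4, supporting them as a clade.
Most parsimonious ingroup topology: (((U,Y),M),B).
Y and U share a more recent common ancestor with each other than either does with M, so M is the least closely related of the three.

M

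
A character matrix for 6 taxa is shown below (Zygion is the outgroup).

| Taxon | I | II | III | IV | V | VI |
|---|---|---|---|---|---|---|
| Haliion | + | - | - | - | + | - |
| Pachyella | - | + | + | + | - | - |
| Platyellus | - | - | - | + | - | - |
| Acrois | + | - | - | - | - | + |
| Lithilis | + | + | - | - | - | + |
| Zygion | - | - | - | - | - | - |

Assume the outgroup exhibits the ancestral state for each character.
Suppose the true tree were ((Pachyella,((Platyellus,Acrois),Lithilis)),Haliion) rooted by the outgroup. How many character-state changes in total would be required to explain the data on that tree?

Map each character onto ((Pachyella,((Platyellus,Acrois),Lithilis)),Haliion) (rooted by Zygion) and count the minimum state changes it requires (Fitch parsimony):
I: 3; II: 2; III: 1; IV: 2; V: 1; VI: 2.
Total tree length = 11.

11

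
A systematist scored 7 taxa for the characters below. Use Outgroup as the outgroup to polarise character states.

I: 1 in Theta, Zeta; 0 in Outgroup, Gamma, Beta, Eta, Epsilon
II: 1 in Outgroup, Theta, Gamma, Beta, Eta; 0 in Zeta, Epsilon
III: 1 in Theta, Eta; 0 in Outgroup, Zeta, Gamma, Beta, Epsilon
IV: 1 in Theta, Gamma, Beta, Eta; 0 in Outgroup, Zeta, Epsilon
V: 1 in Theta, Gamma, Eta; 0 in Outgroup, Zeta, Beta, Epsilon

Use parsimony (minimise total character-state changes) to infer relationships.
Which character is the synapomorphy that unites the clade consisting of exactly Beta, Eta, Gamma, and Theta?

Character polarity is set by the outgroup: the derived state is whichever differs from the outgroup's state, so for II the derived state is '0', and for the remaining characters it is '1'.
I groups Theta and Zeta, which is incompatible with the clades supported by the remaining characters; treating it as convergent (homoplasy) costs fewer steps than any alternative tree.
II (derived state '0') is shared by Epsilon and Zeta — a synapomorphy uniting that clade.
Only Eta and Theta show the derived state '1' for III, supporting them as a clade.
IV: derived state '1' in Beta, Eta, Gamma, and Theta only — synapomorphy for {Beta, Eta, Gamma, Theta}.
V (derived state '1') is shared by Eta, Gamma, and Theta — a synapomorphy uniting that clade.
Most parsimonious ingroup topology: ((((Theta,Eta),Gamma),Beta),(Zeta,Epsilon)).
The clade {Beta, Eta, Gamma, Theta} is supported by IV: its derived state '1' occurs in exactly those taxa and in no other taxon (including the outgroup).

IV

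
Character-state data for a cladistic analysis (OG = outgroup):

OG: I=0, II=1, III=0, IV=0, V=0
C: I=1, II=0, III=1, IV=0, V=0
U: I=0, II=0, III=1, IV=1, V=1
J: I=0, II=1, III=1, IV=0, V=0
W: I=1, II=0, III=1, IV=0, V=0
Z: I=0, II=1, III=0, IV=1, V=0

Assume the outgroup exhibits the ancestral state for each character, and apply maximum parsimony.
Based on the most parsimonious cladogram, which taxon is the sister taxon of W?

Character polarity is set by the outgroup: the derived state is whichever differs from the outgroup's state, so for II the derived state is '0', and for the remaining characters it is '1'.
I (derived state '1') is shared by C and W — a synapomorphy uniting that clade.
II (derived state '0') is shared by C, U, and W — a synapomorphy uniting that clade.
III: derived state '1' in C, J, U, and W only — synapomorphy for {C, J, U, W}.
IV (state '1') occurs in U and Z but conflicts with the nesting implied by the other characters — most parsimoniously interpreted as homoplasy.
V: derived state '1' in U only — an autapomorphy, so it tells us nothing about relationships among taxa.
Most parsimonious ingroup topology: ((((W,C),U),J),Z).
W and C form a cherry on this tree, so they are sister taxa.

C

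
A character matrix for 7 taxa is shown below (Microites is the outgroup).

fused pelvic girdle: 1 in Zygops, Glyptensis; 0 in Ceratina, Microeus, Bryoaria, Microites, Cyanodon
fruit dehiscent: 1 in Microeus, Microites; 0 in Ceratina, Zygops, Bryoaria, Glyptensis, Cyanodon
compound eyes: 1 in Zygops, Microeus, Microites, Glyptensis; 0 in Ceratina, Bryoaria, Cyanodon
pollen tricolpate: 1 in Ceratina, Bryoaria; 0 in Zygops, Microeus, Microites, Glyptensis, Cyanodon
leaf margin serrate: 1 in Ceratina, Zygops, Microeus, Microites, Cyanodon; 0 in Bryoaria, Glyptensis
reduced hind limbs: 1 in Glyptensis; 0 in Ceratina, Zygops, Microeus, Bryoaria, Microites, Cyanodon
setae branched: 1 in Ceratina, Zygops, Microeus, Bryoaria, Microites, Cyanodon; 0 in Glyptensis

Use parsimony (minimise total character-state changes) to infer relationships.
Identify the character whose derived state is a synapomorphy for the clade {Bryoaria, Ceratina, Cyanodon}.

Character polarity is set by the outgroup: the derived state is whichever differs from the outgroup's state, so for fruit dehiscent, compound eyes, leaf margin serrate, setae branched the derived state is '0', and for the remaining characters it is '1'.
fused pelvic girdle: derived state '1' in Glyptensis and Zygops only — synapomorphy for {Glyptensis, Zygops}.
fruit dehiscent (derived state '0') is shared by Bryoaria, Ceratina, Cyanodon, Glyptensis, and Zygops — a synapomorphy uniting that clade.
compound eyes (derived state '0') is shared by Bryoaria, Ceratina, and Cyanodon — a synapomorphy uniting that clade.
pollen tricolpate (derived state '1') is shared by Bryoaria and Ceratina — a synapomorphy uniting that clade.
leaf margin serrate (state '0') occurs in Bryoaria and Glyptensis but conflicts with the nesting implied by the other characters — most parsimoniously interpreted as homoplasy.
reduced hind limbs: derived state '1' in Glyptensis only — an autapomorphy, so it tells us nothing about relationships among taxa.
setae branched: derived state '0' in Glyptensis only — an autapomorphy, so it tells us nothing about relationships among taxa.
Most parsimonious ingroup topology: ((((Ceratina,Bryoaria),Cyanodon),(Zygops,Glyptensis)),Microeus).
The clade {Bryoaria, Ceratina, Cyanodon} is supported by compound eyes: its derived state '0' occurs in exactly those taxa and in no other taxon (including the outgroup).

compound eyes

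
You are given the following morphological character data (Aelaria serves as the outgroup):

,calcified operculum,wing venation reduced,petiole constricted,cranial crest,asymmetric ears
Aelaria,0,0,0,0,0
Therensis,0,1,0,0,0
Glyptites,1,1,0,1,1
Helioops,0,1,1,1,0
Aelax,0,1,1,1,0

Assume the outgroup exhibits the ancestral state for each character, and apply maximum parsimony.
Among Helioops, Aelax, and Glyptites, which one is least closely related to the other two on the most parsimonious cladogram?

The outgroup has state '0' for every character, so '1' is the derived state throughout.
calcified operculum: derived state '1' in Glyptites only — an autapomorphy, so it tells us nothing about relationships among taxa.
wing venation reduced (derived state '1') is shared by all ingroup taxa — unites the whole ingroup.
Only Aelax and Helioops show the derived state '1' for petiole constricted, supporting them as a clade.
cranial crest (derived state '1') is shared by Aelax, Glyptites, and Helioops — a synapomorphy uniting that clade.
asymmetric ears (derived state '1') is unique to Glyptites (autapomorphy; uninformative for grouping).
Most parsimonious ingroup topology: (Therensis,(Glyptites,(Helioops,Aelax))).
Aelax and Helioops share a more recent common ancestor with each other than either does with Glyptites, so Glyptites is the least closely related of the three.

Glyptites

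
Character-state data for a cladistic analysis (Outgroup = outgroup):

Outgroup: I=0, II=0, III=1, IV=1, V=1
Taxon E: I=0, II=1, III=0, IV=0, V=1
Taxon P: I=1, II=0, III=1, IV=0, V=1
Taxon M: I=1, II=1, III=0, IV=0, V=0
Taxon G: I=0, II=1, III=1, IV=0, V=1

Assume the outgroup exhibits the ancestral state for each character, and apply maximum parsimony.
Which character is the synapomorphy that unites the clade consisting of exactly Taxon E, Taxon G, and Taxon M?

Character polarity is set by the outgroup: the derived state is whichever differs from the outgroup's state, so for III, IV, V the derived state is '0', and for the remaining characters it is '1'.
I groups Taxon M and Taxon P, which is incompatible with the clades supported by the remaining characters; treating it as convergent (homoplasy) costs fewer steps than any alternative tree.
II (derived state '1') is shared by Taxon E, Taxon G, and Taxon M — a synapomorphy uniting that clade.
Only Taxon E and Taxon M show the derived state '0' for III, supporting them as a clade.
All ingroup taxa share the derived state '0' for IV; it defines the ingroup but does not resolve relationships within it.
V (derived state '0') is unique to Taxon M (autapomorphy; uninformative for grouping).
Most parsimonious ingroup topology: (((Taxon E,Taxon M),Taxon G),Taxon P).
The clade {Taxon E, Taxon G, Taxon M} is supported by II: its derived state '1' occurs in exactly those taxa and in no other taxon (including the outgroup).

II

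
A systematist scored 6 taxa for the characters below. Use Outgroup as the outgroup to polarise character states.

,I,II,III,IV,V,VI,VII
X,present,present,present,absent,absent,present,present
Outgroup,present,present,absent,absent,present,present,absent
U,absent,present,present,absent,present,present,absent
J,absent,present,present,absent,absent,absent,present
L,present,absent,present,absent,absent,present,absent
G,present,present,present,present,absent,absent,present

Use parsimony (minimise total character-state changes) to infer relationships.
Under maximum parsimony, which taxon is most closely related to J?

Character polarity is set by the outgroup: the derived state is whichever differs from the outgroup's state, so for I, II, V, VI the derived state is 'absent', and for the remaining characters it is 'present'.
I groups J and U, which is incompatible with the clades supported by the remaining characters; treating it as convergent (homoplasy) costs fewer steps than any alternative tree.
II: derived state 'absent' in L only — an autapomorphy, so it tells us nothing about relationships among taxa.
All ingroup taxa share the derived state 'present' for III; it defines the ingroup but does not resolve relationships within it.
IV (derived state 'present') is unique to G (autapomorphy; uninformative for grouping).
Only G, J, L, and X show the derived state 'absent' for V, supporting them as a clade.
Only G and J show the derived state 'absent' for VI, supporting them as a clade.
Only G, J, and X show the derived state 'present' for VII, supporting them as a clade.
Most parsimonious ingroup topology: (((X,(G,J)),L),U).
J and G form a cherry on this tree, so they are sister taxa.

G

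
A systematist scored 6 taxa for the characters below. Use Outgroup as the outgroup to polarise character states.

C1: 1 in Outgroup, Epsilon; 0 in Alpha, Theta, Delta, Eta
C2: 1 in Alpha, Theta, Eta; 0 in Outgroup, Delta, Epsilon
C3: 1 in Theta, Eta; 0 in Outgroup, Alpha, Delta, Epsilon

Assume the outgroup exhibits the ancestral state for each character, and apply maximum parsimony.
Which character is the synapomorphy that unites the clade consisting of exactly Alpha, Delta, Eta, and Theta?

Character polarity is set by the outgroup: the derived state is whichever differs from the outgroup's state, so for C1 the derived state is '0', and for the remaining characters it is '1'.
C1: derived state '0' in Alpha, Delta, Eta, and Theta only — synapomorphy for {Alpha, Delta, Eta, Theta}.
C2 (derived state '1') is shared by Alpha, Eta, and Theta — a synapomorphy uniting that clade.
Only Eta and Theta show the derived state '1' for C3, supporting them as a clade.
Most parsimonious ingroup topology: (((Alpha,(Theta,Eta)),Delta),Epsilon).
The clade {Alpha, Delta, Eta, Theta} is supported by C1: its derived state '0' occurs in exactly those taxa and in no other taxon (including the outgroup).

C1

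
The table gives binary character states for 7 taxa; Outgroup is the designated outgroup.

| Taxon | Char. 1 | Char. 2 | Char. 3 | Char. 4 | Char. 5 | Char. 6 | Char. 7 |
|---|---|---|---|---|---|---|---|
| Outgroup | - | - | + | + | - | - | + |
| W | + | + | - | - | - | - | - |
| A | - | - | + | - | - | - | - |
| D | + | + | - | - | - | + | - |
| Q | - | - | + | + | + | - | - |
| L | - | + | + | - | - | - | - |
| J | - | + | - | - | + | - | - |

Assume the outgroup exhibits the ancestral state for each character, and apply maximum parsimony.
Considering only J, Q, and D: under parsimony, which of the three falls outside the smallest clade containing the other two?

Q

Character polarity is set by the outgroup: the derived state is whichever differs from the outgroup's state, so for Char. 3, Char. 4, Char. 7 the derived state is '-', and for the remaining characters it is '+'.
Only D and W show the derived state '+' for Char. 1, supporting them as a clade.
Only D, J, L, and W show the derived state '+' for Char. 2, supporting them as a clade.
Char. 3: derived state '-' in D, J, and W only — synapomorphy for {D, J, W}.
Only A, D, J, L, and W show the derived state '-' for Char. 4, supporting them as a clade.
Char. 5 groups J and Q, which is incompatible with the clades supported by the remaining characters; treating it as convergent (homoplasy) costs fewer steps than any alternative tree.
Char. 6: derived state '+' in D only — an autapomorphy, so it tells us nothing about relationships among taxa.
All ingroup taxa share the derived state '-' for Char. 7; it defines the ingroup but does not resolve relationships within it.
Most parsimonious ingroup topology: (((((W,D),J),L),A),Q).
D and J share a more recent common ancestor with each other than either does with Q, so Q is the least closely related of the three.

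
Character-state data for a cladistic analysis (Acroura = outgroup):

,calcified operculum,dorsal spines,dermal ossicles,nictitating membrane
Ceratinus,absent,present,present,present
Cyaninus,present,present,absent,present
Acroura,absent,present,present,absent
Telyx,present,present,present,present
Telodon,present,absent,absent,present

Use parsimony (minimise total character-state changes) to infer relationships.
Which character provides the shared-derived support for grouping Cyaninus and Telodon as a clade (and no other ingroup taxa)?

Character polarity is set by the outgroup: the derived state is whichever differs from the outgroup's state, so for dorsal spines, dermal ossicles the derived state is 'absent', and for the remaining characters it is 'present'.
calcified operculum (derived state 'present') is shared by Cyaninus, Telodon, and Telyx — a synapomorphy uniting that clade.
dorsal spines: derived state 'absent' in Telodon only — an autapomorphy, so it tells us nothing about relationships among taxa.
Only Cyaninus and Telodon show the derived state 'absent' for dermal ossicles, supporting them as a clade.
All ingroup taxa share the derived state 'present' for nictitating membrane; it defines the ingroup but does not resolve relationships within it.
Most parsimonious ingroup topology: (Ceratinus,(Telyx,(Cyaninus,Telodon))).
The clade {Cyaninus, Telodon} is supported by dermal ossicles: its derived state 'absent' occurs in exactly those taxa and in no other taxon (including the outgroup).

dermal ossicles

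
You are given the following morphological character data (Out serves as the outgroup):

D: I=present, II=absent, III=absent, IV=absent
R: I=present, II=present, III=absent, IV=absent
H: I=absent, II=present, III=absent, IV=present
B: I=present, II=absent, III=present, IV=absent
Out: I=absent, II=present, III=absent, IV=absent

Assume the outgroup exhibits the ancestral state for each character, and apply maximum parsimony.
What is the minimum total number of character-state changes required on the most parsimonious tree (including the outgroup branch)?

Character polarity is set by the outgroup: the derived state is whichever differs from the outgroup's state, so for II the derived state is 'absent', and for the remaining characters it is 'present'.
I (derived state 'present') is shared by B, D, and R — a synapomorphy uniting that clade.
Only B and D show the derived state 'absent' for II, supporting them as a clade.
III: derived state 'present' in B only — an autapomorphy, so it tells us nothing about relationships among taxa.
IV: derived state 'present' in H only — an autapomorphy, so it tells us nothing about relationships among taxa.
Most parsimonious ingroup topology: (((D,B),R),H).
Changes per character on this tree: I: 1; II: 1; III: 1; IV: 1.
Total = 4.

4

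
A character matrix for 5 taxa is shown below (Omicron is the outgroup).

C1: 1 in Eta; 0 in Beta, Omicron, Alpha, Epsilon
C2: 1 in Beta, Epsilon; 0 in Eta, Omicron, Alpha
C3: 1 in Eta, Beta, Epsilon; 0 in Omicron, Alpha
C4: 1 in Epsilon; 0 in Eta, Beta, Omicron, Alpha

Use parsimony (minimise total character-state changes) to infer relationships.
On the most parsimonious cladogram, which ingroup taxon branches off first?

Alpha

The outgroup has state '0' for every character, so '1' is the derived state throughout.
C1 (derived state '1') is unique to Eta (autapomorphy; uninformative for grouping).
Only Beta and Epsilon show the derived state '1' for C2, supporting them as a clade.
Only Beta, Epsilon, and Eta show the derived state '1' for C3, supporting them as a clade.
C4 (derived state '1') is unique to Epsilon (autapomorphy; uninformative for grouping).
Most parsimonious ingroup topology: (Alpha,((Beta,Epsilon),Eta)).
Alpha is sister to the clade containing all other ingroup taxa, so it is the earliest-diverging (most basal) ingroup lineage.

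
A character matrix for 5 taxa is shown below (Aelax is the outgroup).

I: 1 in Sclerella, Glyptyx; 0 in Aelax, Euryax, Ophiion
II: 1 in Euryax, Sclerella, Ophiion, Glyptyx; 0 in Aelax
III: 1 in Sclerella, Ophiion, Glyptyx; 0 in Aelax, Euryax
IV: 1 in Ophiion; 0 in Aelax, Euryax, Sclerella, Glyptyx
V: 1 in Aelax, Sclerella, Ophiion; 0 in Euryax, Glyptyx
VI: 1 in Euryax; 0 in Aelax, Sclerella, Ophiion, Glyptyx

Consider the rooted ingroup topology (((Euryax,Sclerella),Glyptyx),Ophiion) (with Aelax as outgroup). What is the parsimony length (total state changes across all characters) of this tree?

Map each character onto (((Euryax,Sclerella),Glyptyx),Ophiion) (rooted by Aelax) and count the minimum state changes it requires (Fitch parsimony):
I: 2; II: 1; III: 2; IV: 1; V: 2; VI: 1.
Total tree length = 9.

9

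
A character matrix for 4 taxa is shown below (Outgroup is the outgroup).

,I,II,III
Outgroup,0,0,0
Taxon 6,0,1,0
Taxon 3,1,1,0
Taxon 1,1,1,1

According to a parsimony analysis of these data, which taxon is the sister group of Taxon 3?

Taxon 1

The outgroup has state '0' for every character, so '1' is the derived state throughout.
Only Taxon 1 and Taxon 3 show the derived state '1' for I, supporting them as a clade.
All ingroup taxa share the derived state '1' for II; it defines the ingroup but does not resolve relationships within it.
III: derived state '1' in Taxon 1 only — an autapomorphy, so it tells us nothing about relationships among taxa.
Most parsimonious ingroup topology: (Taxon 6,(Taxon 3,Taxon 1)).
Taxon 3 and Taxon 1 form a cherry on this tree, so they are sister taxa.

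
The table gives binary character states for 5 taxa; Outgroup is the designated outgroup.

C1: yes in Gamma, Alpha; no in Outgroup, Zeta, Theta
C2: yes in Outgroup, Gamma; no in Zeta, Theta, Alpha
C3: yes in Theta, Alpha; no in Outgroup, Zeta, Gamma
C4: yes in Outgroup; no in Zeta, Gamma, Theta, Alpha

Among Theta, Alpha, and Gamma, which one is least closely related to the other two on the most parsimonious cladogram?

Gamma

Character polarity is set by the outgroup: the derived state is whichever differs from the outgroup's state, so for C2, C4 the derived state is 'no', and for the remaining characters it is 'yes'.
C1 groups Alpha and Gamma, which is incompatible with the clades supported by the remaining characters; treating it as convergent (homoplasy) costs fewer steps than any alternative tree.
C2: derived state 'no' in Alpha, Theta, and Zeta only — synapomorphy for {Alpha, Theta, Zeta}.
Only Alpha and Theta show the derived state 'yes' for C3, supporting them as a clade.
All ingroup taxa share the derived state 'no' for C4; it defines the ingroup but does not resolve relationships within it.
Most parsimonious ingroup topology: ((Zeta,(Theta,Alpha)),Gamma).
Alpha and Theta share a more recent common ancestor with each other than either does with Gamma, so Gamma is the least closely related of the three.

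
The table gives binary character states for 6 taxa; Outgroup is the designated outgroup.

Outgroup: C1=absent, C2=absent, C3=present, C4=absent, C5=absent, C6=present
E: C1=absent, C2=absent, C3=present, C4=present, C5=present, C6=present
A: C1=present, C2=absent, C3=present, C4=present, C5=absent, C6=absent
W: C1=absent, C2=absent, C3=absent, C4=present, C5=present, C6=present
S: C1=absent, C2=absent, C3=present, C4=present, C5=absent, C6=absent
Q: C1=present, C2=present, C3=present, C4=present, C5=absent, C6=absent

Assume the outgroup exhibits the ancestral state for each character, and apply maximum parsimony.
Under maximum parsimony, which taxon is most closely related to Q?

Character polarity is set by the outgroup: the derived state is whichever differs from the outgroup's state, so for C3, C6 the derived state is 'absent', and for the remaining characters it is 'present'.
Only A and Q show the derived state 'present' for C1, supporting them as a clade.
C2 (derived state 'present') is unique to Q (autapomorphy; uninformative for grouping).
C3: derived state 'absent' in W only — an autapomorphy, so it tells us nothing about relationships among taxa.
All ingroup taxa share the derived state 'present' for C4; it defines the ingroup but does not resolve relationships within it.
Only E and W show the derived state 'present' for C5, supporting them as a clade.
C6: derived state 'absent' in A, Q, and S only — synapomorphy for {A, Q, S}.
Most parsimonious ingroup topology: ((E,W),((A,Q),S)).
Q and A form a cherry on this tree, so they are sister taxa.

A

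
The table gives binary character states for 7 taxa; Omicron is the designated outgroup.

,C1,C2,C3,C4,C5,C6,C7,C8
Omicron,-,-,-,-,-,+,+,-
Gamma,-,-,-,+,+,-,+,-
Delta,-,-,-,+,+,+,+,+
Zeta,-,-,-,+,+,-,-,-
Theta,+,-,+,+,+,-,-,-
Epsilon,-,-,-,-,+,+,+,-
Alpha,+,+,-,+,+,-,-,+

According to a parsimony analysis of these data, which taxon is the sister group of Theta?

Alpha

Character polarity is set by the outgroup: the derived state is whichever differs from the outgroup's state, so for C6, C7 the derived state is '-', and for the remaining characters it is '+'.
C1: derived state '+' in Alpha and Theta only — synapomorphy for {Alpha, Theta}.
C2: derived state '+' in Alpha only — an autapomorphy, so it tells us nothing about relationships among taxa.
C3 (derived state '+') is unique to Theta (autapomorphy; uninformative for grouping).
C4 (derived state '+') is shared by Alpha, Delta, Gamma, Theta, and Zeta — a synapomorphy uniting that clade.
C5 (derived state '+') is shared by all ingroup taxa — unites the whole ingroup.
Only Alpha, Gamma, Theta, and Zeta show the derived state '-' for C6, supporting them as a clade.
C7: derived state '-' in Alpha, Theta, and Zeta only — synapomorphy for {Alpha, Theta, Zeta}.
C8 (state '+') occurs in Alpha and Delta but conflicts with the nesting implied by the other characters — most parsimoniously interpreted as homoplasy.
Most parsimonious ingroup topology: (((Gamma,(Zeta,(Theta,Alpha))),Delta),Epsilon).
Theta and Alpha form a cherry on this tree, so they are sister taxa.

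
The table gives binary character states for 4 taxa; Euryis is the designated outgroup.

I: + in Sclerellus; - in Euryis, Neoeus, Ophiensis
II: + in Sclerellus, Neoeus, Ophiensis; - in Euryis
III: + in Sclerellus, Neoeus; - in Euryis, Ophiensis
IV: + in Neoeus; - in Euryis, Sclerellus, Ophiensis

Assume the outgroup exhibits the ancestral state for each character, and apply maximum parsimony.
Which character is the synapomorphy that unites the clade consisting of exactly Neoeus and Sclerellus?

The outgroup has state '-' for every character, so '+' is the derived state throughout.
I: derived state '+' in Sclerellus only — an autapomorphy, so it tells us nothing about relationships among taxa.
All ingroup taxa share the derived state '+' for II; it defines the ingroup but does not resolve relationships within it.
Only Neoeus and Sclerellus show the derived state '+' for III, supporting them as a clade.
IV (derived state '+') is unique to Neoeus (autapomorphy; uninformative for grouping).
Most parsimonious ingroup topology: ((Sclerellus,Neoeus),Ophiensis).
The clade {Neoeus, Sclerellus} is supported by III: its derived state '+' occurs in exactly those taxa and in no other taxon (including the outgroup).

III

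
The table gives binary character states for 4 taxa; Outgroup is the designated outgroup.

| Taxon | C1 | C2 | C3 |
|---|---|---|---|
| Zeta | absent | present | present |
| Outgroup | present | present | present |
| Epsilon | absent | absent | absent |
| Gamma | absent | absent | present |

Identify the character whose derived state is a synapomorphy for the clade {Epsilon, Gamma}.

The outgroup has state 'present' for every character, so 'absent' is the derived state throughout.
All ingroup taxa share the derived state 'absent' for C1; it defines the ingroup but does not resolve relationships within it.
C2 (derived state 'absent') is shared by Epsilon and Gamma — a synapomorphy uniting that clade.
C3 (derived state 'absent') is unique to Epsilon (autapomorphy; uninformative for grouping).
Most parsimonious ingroup topology: ((Epsilon,Gamma),Zeta).
The clade {Epsilon, Gamma} is supported by C2: its derived state 'absent' occurs in exactly those taxa and in no other taxon (including the outgroup).

C2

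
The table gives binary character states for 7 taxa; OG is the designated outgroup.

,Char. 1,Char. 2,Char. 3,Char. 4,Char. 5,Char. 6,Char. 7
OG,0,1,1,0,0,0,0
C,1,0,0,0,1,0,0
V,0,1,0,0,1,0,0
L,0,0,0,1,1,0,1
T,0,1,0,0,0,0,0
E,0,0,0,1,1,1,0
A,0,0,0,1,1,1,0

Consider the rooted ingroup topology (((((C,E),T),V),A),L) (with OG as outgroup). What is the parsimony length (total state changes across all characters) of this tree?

Map each character onto (((((C,E),T),V),A),L) (rooted by OG) and count the minimum state changes it requires (Fitch parsimony):
Char. 1: 1; Char. 2: 3; Char. 3: 1; Char. 4: 3; Char. 5: 2; Char. 6: 2; Char. 7: 1.
Total tree length = 13.

13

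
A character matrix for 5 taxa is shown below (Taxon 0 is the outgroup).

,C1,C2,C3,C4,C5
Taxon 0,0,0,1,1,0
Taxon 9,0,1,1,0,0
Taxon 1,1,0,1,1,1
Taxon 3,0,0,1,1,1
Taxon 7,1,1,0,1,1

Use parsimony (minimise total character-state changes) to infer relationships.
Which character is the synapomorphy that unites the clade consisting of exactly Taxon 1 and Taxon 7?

C1

Character polarity is set by the outgroup: the derived state is whichever differs from the outgroup's state, so for C3, C4 the derived state is '0', and for the remaining characters it is '1'.
C1 (derived state '1') is shared by Taxon 1 and Taxon 7 — a synapomorphy uniting that clade.
C2 (state '1') occurs in Taxon 7 and Taxon 9 but conflicts with the nesting implied by the other characters — most parsimoniously interpreted as homoplasy.
C3 (derived state '0') is unique to Taxon 7 (autapomorphy; uninformative for grouping).
C4 (derived state '0') is unique to Taxon 9 (autapomorphy; uninformative for grouping).
C5 (derived state '1') is shared by Taxon 1, Taxon 3, and Taxon 7 — a synapomorphy uniting that clade.
Most parsimonious ingroup topology: (Taxon 9,((Taxon 1,Taxon 7),Taxon 3)).
The clade {Taxon 1, Taxon 7} is supported by C1: its derived state '1' occurs in exactly those taxa and in no other taxon (including the outgroup).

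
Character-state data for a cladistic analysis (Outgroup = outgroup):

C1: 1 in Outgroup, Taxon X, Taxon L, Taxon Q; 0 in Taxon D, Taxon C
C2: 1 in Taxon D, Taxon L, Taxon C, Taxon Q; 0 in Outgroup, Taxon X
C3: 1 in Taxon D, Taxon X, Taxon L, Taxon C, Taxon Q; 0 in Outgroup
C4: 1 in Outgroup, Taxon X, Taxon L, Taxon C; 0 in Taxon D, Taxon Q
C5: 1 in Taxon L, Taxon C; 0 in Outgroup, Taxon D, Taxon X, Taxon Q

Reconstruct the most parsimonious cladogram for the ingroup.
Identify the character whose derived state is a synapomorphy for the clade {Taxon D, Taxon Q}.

C4

Character polarity is set by the outgroup: the derived state is whichever differs from the outgroup's state, so for C1, C4 the derived state is '0', and for the remaining characters it is '1'.
C1 (state '0') occurs in Taxon C and Taxon D but conflicts with the nesting implied by the other characters — most parsimoniously interpreted as homoplasy.
C2 (derived state '1') is shared by Taxon C, Taxon D, Taxon L, and Taxon Q — a synapomorphy uniting that clade.
All ingroup taxa share the derived state '1' for C3; it defines the ingroup but does not resolve relationships within it.
Only Taxon D and Taxon Q show the derived state '0' for C4, supporting them as a clade.
C5 (derived state '1') is shared by Taxon C and Taxon L — a synapomorphy uniting that clade.
Most parsimonious ingroup topology: (((Taxon D,Taxon Q),(Taxon L,Taxon C)),Taxon X).
The clade {Taxon D, Taxon Q} is supported by C4: its derived state '0' occurs in exactly those taxa and in no other taxon (including the outgroup).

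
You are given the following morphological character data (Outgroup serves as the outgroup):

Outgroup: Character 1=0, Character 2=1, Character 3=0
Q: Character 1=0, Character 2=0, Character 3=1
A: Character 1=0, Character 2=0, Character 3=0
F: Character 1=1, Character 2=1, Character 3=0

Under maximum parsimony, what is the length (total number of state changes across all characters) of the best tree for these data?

Character polarity is set by the outgroup: the derived state is whichever differs from the outgroup's state, so for Character 2 the derived state is '0', and for the remaining characters it is '1'.
Character 1 (derived state '1') is unique to F (autapomorphy; uninformative for grouping).
Character 2: derived state '0' in A and Q only — synapomorphy for {A, Q}.
Character 3 (derived state '1') is unique to Q (autapomorphy; uninformative for grouping).
Most parsimonious ingroup topology: ((Q,A),F).
Changes per character on this tree: Character 1: 1; Character 2: 1; Character 3: 1.
Total = 3.

3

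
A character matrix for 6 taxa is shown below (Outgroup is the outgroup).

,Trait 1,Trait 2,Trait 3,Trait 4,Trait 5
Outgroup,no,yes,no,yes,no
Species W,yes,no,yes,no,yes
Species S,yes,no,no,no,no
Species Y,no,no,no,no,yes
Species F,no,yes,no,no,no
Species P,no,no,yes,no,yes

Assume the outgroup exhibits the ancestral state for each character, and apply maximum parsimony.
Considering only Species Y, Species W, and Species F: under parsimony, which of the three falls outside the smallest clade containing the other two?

Species F

Character polarity is set by the outgroup: the derived state is whichever differs from the outgroup's state, so for Trait 2, Trait 4 the derived state is 'no', and for the remaining characters it is 'yes'.
Trait 1 groups Species S and Species W, which is incompatible with the clades supported by the remaining characters; treating it as convergent (homoplasy) costs fewer steps than any alternative tree.
Trait 2: derived state 'no' in Species P, Species S, Species W, and Species Y only — synapomorphy for {Species P, Species S, Species W, Species Y}.
Trait 3 (derived state 'yes') is shared by Species P and Species W — a synapomorphy uniting that clade.
Trait 4 (derived state 'no') is shared by all ingroup taxa — unites the whole ingroup.
Trait 5: derived state 'yes' in Species P, Species W, and Species Y only — synapomorphy for {Species P, Species W, Species Y}.
Most parsimonious ingroup topology: ((((Species W,Species P),Species Y),Species S),Species F).
Species Y and Species W share a more recent common ancestor with each other than either does with Species F, so Species F is the least closely related of the three.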